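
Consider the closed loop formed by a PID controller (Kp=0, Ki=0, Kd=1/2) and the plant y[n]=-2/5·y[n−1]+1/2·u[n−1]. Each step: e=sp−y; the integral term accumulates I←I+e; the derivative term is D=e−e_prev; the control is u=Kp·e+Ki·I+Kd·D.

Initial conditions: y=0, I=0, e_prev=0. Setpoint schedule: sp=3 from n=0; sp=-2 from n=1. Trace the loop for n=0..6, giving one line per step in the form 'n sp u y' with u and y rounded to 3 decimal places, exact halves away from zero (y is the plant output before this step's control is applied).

0 3 1.500 0.000
1 -2 -2.875 0.750
2 -2 1.244 -1.738
3 -2 -1.527 1.317
4 -2 1.304 -1.290
5 -2 -1.229 1.168
6 -2 1.125 -1.082

(exact arithmetic carried between steps; '≈' marks a value shown rounded to 6 d.p. or computed from one; I and e_prev carry over from the previous line; the table rounds u and y to 3 d.p., halves away from zero)
n=0: y=0, sp=3, e=sp−y=3; I=3, D=e−e_prev=3; u=0·3+0·3+1/2·3=1.5; next y=-2/5·0+1/2·1.5=0.75
n=1: y=0.75, sp=-2, e=sp−y=-2.75; I=0.25, D=e−e_prev=-5.75; u=0·(-2.75)+0·0.25+1/2·(-5.75)=-2.875; next y=-2/5·0.75+1/2·(-2.875)=-1.7375
n=2: y=-1.7375, sp=-2, e=sp−y=-0.2625; I=-0.0125, D=e−e_prev=2.4875; u=0·(-0.2625)+0·(-0.0125)+1/2·2.4875=1.24375; next y=-2/5·(-1.7375)+1/2·1.24375=1.316875
n=3: y=1.316875, sp=-2, e=sp−y=-3.316875; I=-3.329375, D=e−e_prev=-3.054375; u=0·(-3.316875)+0·(-3.329375)+1/2·(-3.054375)≈-1.527188; next y=-2/5·1.316875+1/2·(-1.527188)≈-1.290344
n=4: y≈-1.290344, sp=-2, e=sp−y≈-0.709656; I≈-4.039031, D=e−e_prev≈2.607219; u=0·(-0.709656)+0·(-4.039031)+1/2·2.607219≈1.303609; next y=-2/5·(-1.290344)+1/2·1.303609≈1.167942
n=5: y≈1.167942, sp=-2, e=sp−y≈-3.167942; I≈-7.206973, D=e−e_prev≈-2.458286; u=0·(-3.167942)+0·(-7.206973)+1/2·(-2.458286)≈-1.229143; next y=-2/5·1.167942+1/2·(-1.229143)≈-1.081748
n=6: y≈-1.081748, sp=-2, e=sp−y≈-0.918252; I≈-8.125225, D=e−e_prev≈2.249691; u=0·(-0.918252)+0·(-8.125225)+1/2·2.249691≈1.124845; next y=-2/5·(-1.081748)+1/2·1.124845≈0.995122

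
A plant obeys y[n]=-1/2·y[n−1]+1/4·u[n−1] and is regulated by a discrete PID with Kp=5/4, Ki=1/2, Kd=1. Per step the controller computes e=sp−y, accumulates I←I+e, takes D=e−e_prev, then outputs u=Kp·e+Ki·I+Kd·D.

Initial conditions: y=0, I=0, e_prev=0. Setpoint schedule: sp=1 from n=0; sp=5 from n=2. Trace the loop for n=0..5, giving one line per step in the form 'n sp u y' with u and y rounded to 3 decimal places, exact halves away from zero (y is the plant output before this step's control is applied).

(exact arithmetic carried between steps; '≈' marks a value shown rounded to 6 d.p. or computed from one; I and e_prev carry over from the previous line; the table rounds u and y to 3 d.p., halves away from zero)
n=0: y=0, sp=1, e=sp−y=1; I=1, D=e−e_prev=1; u=5/4·1+1/2·1+1·1=2.75; next y=-1/2·0+1/4·2.75=0.6875
n=1: y=0.6875, sp=1, e=sp−y=0.3125; I=1.3125, D=e−e_prev=-0.6875; u=5/4·0.3125+1/2·1.3125+1·(-0.6875)=0.359375; next y=-1/2·0.6875+1/4·0.359375≈-0.253906
n=2: y≈-0.253906, sp=5, e=sp−y≈5.253906; I≈6.566406, D=e−e_prev≈4.941406; u=5/4·5.253906+1/2·6.566406+1·4.941406≈14.791992; next y=-1/2·(-0.253906)+1/4·14.791992≈3.824951
n=3: y≈3.824951, sp=5, e=sp−y≈1.175049; I≈7.741455, D=e−e_prev≈-4.078857; u=5/4·1.175049+1/2·7.741455+1·(-4.078857)≈1.260681; next y=-1/2·3.824951+1/4·1.260681≈-1.597305
n=4: y≈-1.597305, sp=5, e=sp−y≈6.597305; I≈14.338760, D=e−e_prev≈5.422256; u=5/4·6.597305+1/2·14.338760+1·5.422256≈20.838268; next y=-1/2·(-1.597305)+1/4·20.838268≈6.008220
n=5: y≈6.008220, sp=5, e=sp−y≈-1.008220; I≈13.330541, D=e−e_prev≈-7.605525; u=5/4·(-1.008220)+1/2·13.330541+1·(-7.605525)≈-2.200529; next y=-1/2·6.008220+1/4·(-2.200529)≈-3.554242

0 1 2.750 0.000
1 1 0.359 0.688
2 5 14.792 -0.254
3 5 1.261 3.825
4 5 20.838 -1.597
5 5 -2.201 6.008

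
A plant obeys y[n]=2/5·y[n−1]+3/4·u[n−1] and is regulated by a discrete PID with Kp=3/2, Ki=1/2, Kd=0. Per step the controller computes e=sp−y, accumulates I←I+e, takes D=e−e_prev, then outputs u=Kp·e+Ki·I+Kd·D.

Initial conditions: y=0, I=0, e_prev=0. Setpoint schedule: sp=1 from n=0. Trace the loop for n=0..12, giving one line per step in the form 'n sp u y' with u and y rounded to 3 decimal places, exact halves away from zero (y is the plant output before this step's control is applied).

(exact arithmetic carried between steps; '≈' marks a value shown rounded to 6 d.p. or computed from one; I and e_prev carry over from the previous line; the table rounds u and y to 3 d.p., halves away from zero)
n=0: y=0, sp=1, e=sp−y=1; I=1, D=e−e_prev=1; u=3/2·1+1/2·1+0·1=2; next y=2/5·0+3/4·2=1.5
n=1: y=1.5, sp=1, e=sp−y=-0.5; I=0.5, D=e−e_prev=-1.5; u=3/2·(-0.5)+1/2·0.5+0·(-1.5)=-0.5; next y=2/5·1.5+3/4·(-0.5)=0.225
n=2: y=0.225, sp=1, e=sp−y=0.775; I=1.275, D=e−e_prev=1.275; u=3/2·0.775+1/2·1.275+0·1.275=1.8; next y=2/5·0.225+3/4·1.8=1.44
n=3: y=1.44, sp=1, e=sp−y=-0.44; I=0.835, D=e−e_prev=-1.215; u=3/2·(-0.44)+1/2·0.835+0·(-1.215)=-0.2425; next y=2/5·1.44+3/4·(-0.2425)=0.394125
n=4: y=0.394125, sp=1, e=sp−y=0.605875; I=1.440875, D=e−e_prev=1.045875; u=3/2·0.605875+1/2·1.440875+0·1.045875=1.62925; next y=2/5·0.394125+3/4·1.62925≈1.379588
n=5: y≈1.379588, sp=1, e=sp−y≈-0.379588; I≈1.061288, D=e−e_prev≈-0.985463; u=3/2·(-0.379588)+1/2·1.061288+0·(-0.985463)≈-0.038738; next y=2/5·1.379588+3/4·(-0.038738)≈0.522782
n=6: y≈0.522782, sp=1, e=sp−y≈0.477218; I≈1.538506, D=e−e_prev≈0.856806; u=3/2·0.477218+1/2·1.538506+0·0.856806≈1.48508; next y=2/5·0.522782+3/4·1.48508≈1.322923
n=7: y≈1.322923, sp=1, e=sp−y≈-0.322923; I≈1.215583, D=e−e_prev≈-0.800141; u=3/2·(-0.322923)+1/2·1.215583+0·(-0.800141)≈0.123407; next y=2/5·1.322923+3/4·0.123407≈0.621725
n=8: y≈0.621725, sp=1, e=sp−y≈0.378275; I≈1.593858, D=e−e_prev≈0.701198; u=3/2·0.378275+1/2·1.593858+0·0.701198≈1.364342; next y=2/5·0.621725+3/4·1.364342≈1.271947
n=9: y≈1.271947, sp=1, e=sp−y≈-0.271947; I≈1.321912, D=e−e_prev≈-0.650222; u=3/2·(-0.271947)+1/2·1.321912+0·(-0.650222)≈0.253036; next y=2/5·1.271947+3/4·0.253036≈0.698556
n=10: y≈0.698556, sp=1, e=sp−y≈0.301444; I≈1.623356, D=e−e_prev≈0.573391; u=3/2·0.301444+1/2·1.623356+0·0.573391≈1.263845; next y=2/5·0.698556+3/4·1.263845≈1.227306
n=11: y≈1.227306, sp=1, e=sp−y≈-0.227306; I≈1.396050, D=e−e_prev≈-0.528750; u=3/2·(-0.227306)+1/2·1.396050+0·(-0.528750)≈0.357067; next y=2/5·1.227306+3/4·0.357067≈0.758722
n=12: y≈0.758722, sp=1, e=sp−y≈0.241278; I≈1.637328, D=e−e_prev≈0.468583; u=3/2·0.241278+1/2·1.637328+0·0.468583≈1.180581; next y=2/5·0.758722+3/4·1.180581≈1.188924

0 1 2.000 0.000
1 1 -0.500 1.500
2 1 1.800 0.225
3 1 -0.243 1.440
4 1 1.629 0.394
5 1 -0.039 1.380
6 1 1.485 0.523
7 1 0.123 1.323
8 1 1.364 0.622
9 1 0.253 1.272
10 1 1.264 0.699
11 1 0.357 1.227
12 1 1.181 0.759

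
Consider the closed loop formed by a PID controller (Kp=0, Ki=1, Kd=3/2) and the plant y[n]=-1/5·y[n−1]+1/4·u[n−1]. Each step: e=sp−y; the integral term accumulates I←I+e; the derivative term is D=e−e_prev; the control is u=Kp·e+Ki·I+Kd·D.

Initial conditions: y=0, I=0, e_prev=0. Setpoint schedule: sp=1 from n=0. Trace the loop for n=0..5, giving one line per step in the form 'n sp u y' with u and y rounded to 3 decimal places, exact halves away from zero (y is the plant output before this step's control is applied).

0 1 2.500 0.000
1 1 0.438 0.625
2 1 3.352 -0.016
3 1 1.265 0.841
4 1 4.441 0.148
5 1 1.922 1.081

(exact arithmetic carried between steps; '≈' marks a value shown rounded to 6 d.p. or computed from one; I and e_prev carry over from the previous line; the table rounds u and y to 3 d.p., halves away from zero)
n=0: y=0, sp=1, e=sp−y=1; I=1, D=e−e_prev=1; u=0·1+1·1+3/2·1=2.5; next y=-1/5·0+1/4·2.5=0.625
n=1: y=0.625, sp=1, e=sp−y=0.375; I=1.375, D=e−e_prev=-0.625; u=0·0.375+1·1.375+3/2·(-0.625)=0.4375; next y=-1/5·0.625+1/4·0.4375=-0.015625
n=2: y=-0.015625, sp=1, e=sp−y=1.015625; I=2.390625, D=e−e_prev=0.640625; u=0·1.015625+1·2.390625+3/2·0.640625≈3.351563; next y=-1/5·(-0.015625)+1/4·3.351563≈0.841016
n=3: y≈0.841016, sp=1, e=sp−y≈0.158984; I≈2.549609, D=e−e_prev≈-0.856641; u=0·0.158984+1·2.549609+3/2·(-0.856641)≈1.264648; next y=-1/5·0.841016+1/4·1.264648≈0.147959
n=4: y≈0.147959, sp=1, e=sp−y≈0.852041; I≈3.401650, D=e−e_prev≈0.693057; u=0·0.852041+1·3.401650+3/2·0.693057≈4.441235; next y=-1/5·0.147959+1/4·4.441235≈1.080717
n=5: y≈1.080717, sp=1, e=sp−y≈-0.080717; I≈3.320933, D=e−e_prev≈-0.932758; u=0·(-0.080717)+1·3.320933+3/2·(-0.932758)≈1.921796; next y=-1/5·1.080717+1/4·1.921796≈0.264306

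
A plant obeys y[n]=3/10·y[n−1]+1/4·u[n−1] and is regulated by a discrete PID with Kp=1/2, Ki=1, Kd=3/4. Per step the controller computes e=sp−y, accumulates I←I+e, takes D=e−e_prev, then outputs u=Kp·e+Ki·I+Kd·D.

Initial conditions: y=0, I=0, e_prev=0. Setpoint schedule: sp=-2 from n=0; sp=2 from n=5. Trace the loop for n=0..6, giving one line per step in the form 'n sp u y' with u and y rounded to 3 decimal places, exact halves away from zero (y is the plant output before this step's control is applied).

(exact arithmetic carried between steps; '≈' marks a value shown rounded to 6 d.p. or computed from one; I and e_prev carry over from the previous line; the table rounds u and y to 3 d.p., halves away from zero)
n=0: y=0, sp=-2, e=sp−y=-2; I=-2, D=e−e_prev=-2; u=1/2·(-2)+1·(-2)+3/4·(-2)=-4.5; next y=3/10·0+1/4·(-4.5)=-1.125
n=1: y=-1.125, sp=-2, e=sp−y=-0.875; I=-2.875, D=e−e_prev=1.125; u=1/2·(-0.875)+1·(-2.875)+3/4·1.125=-2.46875; next y=3/10·(-1.125)+1/4·(-2.46875)≈-0.954688
n=2: y≈-0.954688, sp=-2, e=sp−y≈-1.045313; I≈-3.920313, D=e−e_prev≈-0.170313; u=1/2·(-1.045313)+1·(-3.920313)+3/4·(-0.170313)≈-4.570703; next y=3/10·(-0.954688)+1/4·(-4.570703)≈-1.429082
n=3: y≈-1.429082, sp=-2, e=sp−y≈-0.570918; I≈-4.491230, D=e−e_prev≈0.474395; u=1/2·(-0.570918)+1·(-4.491230)+3/4·0.474395≈-4.420894; next y=3/10·(-1.429082)+1/4·(-4.420894)≈-1.533948
n=4: y≈-1.533948, sp=-2, e=sp−y≈-0.466052; I≈-4.957282, D=e−e_prev≈0.104866; u=1/2·(-0.466052)+1·(-4.957282)+3/4·0.104866≈-5.111659; next y=3/10·(-1.533948)+1/4·(-5.111659)≈-1.738099
n=5: y≈-1.738099, sp=2, e=sp−y≈3.738099; I≈-1.219183, D=e−e_prev≈4.204151; u=1/2·3.738099+1·(-1.219183)+3/4·4.204151≈3.802980; next y=3/10·(-1.738099)+1/4·3.802980≈0.429315
n=6: y≈0.429315, sp=2, e=sp−y≈1.570685; I≈0.351502, D=e−e_prev≈-2.167414; u=1/2·1.570685+1·0.351502+3/4·(-2.167414)≈-0.488717; next y=3/10·0.429315+1/4·(-0.488717)≈0.006615

0 -2 -4.500 0.000
1 -2 -2.469 -1.125
2 -2 -4.571 -0.955
3 -2 -4.421 -1.429
4 -2 -5.112 -1.534
5 2 3.803 -1.738
6 2 -0.489 0.429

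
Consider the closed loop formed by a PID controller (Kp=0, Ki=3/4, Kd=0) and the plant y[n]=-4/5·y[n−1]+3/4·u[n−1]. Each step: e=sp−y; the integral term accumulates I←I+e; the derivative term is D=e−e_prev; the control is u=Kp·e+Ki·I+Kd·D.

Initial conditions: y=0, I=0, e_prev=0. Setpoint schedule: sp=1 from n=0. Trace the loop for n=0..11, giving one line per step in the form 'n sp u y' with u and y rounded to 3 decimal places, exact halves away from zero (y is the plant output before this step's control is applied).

0 1 0.750 0.000
1 1 1.078 0.563
2 1 1.559 0.359
3 1 1.647 0.883
4 1 2.000 0.529
5 1 1.943 1.077
6 1 2.246 0.596
7 1 2.090 1.208
8 1 2.389 0.601
9 1 2.156 1.311
10 1 2.480 0.568
11 1 2.176 1.405

(exact arithmetic carried between steps; '≈' marks a value shown rounded to 6 d.p. or computed from one; I and e_prev carry over from the previous line; the table rounds u and y to 3 d.p., halves away from zero)
n=0: y=0, sp=1, e=sp−y=1; I=1, D=e−e_prev=1; u=0·1+3/4·1+0·1=0.75; next y=-4/5·0+3/4·0.75=0.5625
n=1: y=0.5625, sp=1, e=sp−y=0.4375; I=1.4375, D=e−e_prev=-0.5625; u=0·0.4375+3/4·1.4375+0·(-0.5625)=1.078125; next y=-4/5·0.5625+3/4·1.078125≈0.358594
n=2: y≈0.358594, sp=1, e=sp−y≈0.641406; I≈2.078906, D=e−e_prev≈0.203906; u=0·0.641406+3/4·2.078906+0·0.203906≈1.559180; next y=-4/5·0.358594+3/4·1.559180≈0.882510
n=3: y≈0.882510, sp=1, e=sp−y≈0.117490; I≈2.196396, D=e−e_prev≈-0.523916; u=0·0.117490+3/4·2.196396+0·(-0.523916)≈1.647297; next y=-4/5·0.882510+3/4·1.647297≈0.529465
n=4: y≈0.529465, sp=1, e=sp−y≈0.470535; I≈2.666931, D=e−e_prev≈0.353045; u=0·0.470535+3/4·2.666931+0·0.353045≈2.000198; next y=-4/5·0.529465+3/4·2.000198≈1.076577
n=5: y≈1.076577, sp=1, e=sp−y≈-0.076577; I≈2.590355, D=e−e_prev≈-0.547111; u=0·(-0.076577)+3/4·2.590355+0·(-0.547111)≈1.942766; next y=-4/5·1.076577+3/4·1.942766≈0.595813
n=6: y≈0.595813, sp=1, e=sp−y≈0.404187; I≈2.994541, D=e−e_prev≈0.480764; u=0·0.404187+3/4·2.994541+0·0.480764≈2.245906; next y=-4/5·0.595813+3/4·2.245906≈1.207779
n=7: y≈1.207779, sp=1, e=sp−y≈-0.207779; I≈2.786762, D=e−e_prev≈-0.611966; u=0·(-0.207779)+3/4·2.786762+0·(-0.611966)≈2.090072; next y=-4/5·1.207779+3/4·2.090072≈0.601331
n=8: y≈0.601331, sp=1, e=sp−y≈0.398669; I≈3.185432, D=e−e_prev≈0.606448; u=0·0.398669+3/4·3.185432+0·0.606448≈2.389074; next y=-4/5·0.601331+3/4·2.389074≈1.310741
n=9: y≈1.310741, sp=1, e=sp−y≈-0.310741; I≈2.874691, D=e−e_prev≈-0.709410; u=0·(-0.310741)+3/4·2.874691+0·(-0.709410)≈2.156018; next y=-4/5·1.310741+3/4·2.156018≈0.568421
n=10: y≈0.568421, sp=1, e=sp−y≈0.431579; I≈3.306270, D=e−e_prev≈0.742320; u=0·0.431579+3/4·3.306270+0·0.742320≈2.479703; next y=-4/5·0.568421+3/4·2.479703≈1.405040
n=11: y≈1.405040, sp=1, e=sp−y≈-0.405040; I≈2.901230, D=e−e_prev≈-0.836619; u=0·(-0.405040)+3/4·2.901230+0·(-0.836619)≈2.175922; next y=-4/5·1.405040+3/4·2.175922≈0.507910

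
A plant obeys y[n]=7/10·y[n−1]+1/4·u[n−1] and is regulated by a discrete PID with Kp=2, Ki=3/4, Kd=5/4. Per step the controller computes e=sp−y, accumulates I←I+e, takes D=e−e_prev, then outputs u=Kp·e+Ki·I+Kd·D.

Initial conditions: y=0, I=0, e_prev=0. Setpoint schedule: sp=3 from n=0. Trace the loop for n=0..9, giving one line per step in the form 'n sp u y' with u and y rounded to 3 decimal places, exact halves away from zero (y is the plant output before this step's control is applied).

(exact arithmetic carried between steps; '≈' marks a value shown rounded to 6 d.p. or computed from one; I and e_prev carry over from the previous line; the table rounds u and y to 3 d.p., halves away from zero)
n=0: y=0, sp=3, e=sp−y=3; I=3, D=e−e_prev=3; u=2·3+3/4·3+5/4·3=12; next y=7/10·0+1/4·12=3
n=1: y=3, sp=3, e=sp−y=0; I=3, D=e−e_prev=-3; u=2·0+3/4·3+5/4·(-3)=-1.5; next y=7/10·3+1/4·(-1.5)=1.725
n=2: y=1.725, sp=3, e=sp−y=1.275; I=4.275, D=e−e_prev=1.275; u=2·1.275+3/4·4.275+5/4·1.275=7.35; next y=7/10·1.725+1/4·7.35=3.045
n=3: y=3.045, sp=3, e=sp−y=-0.045; I=4.23, D=e−e_prev=-1.32; u=2·(-0.045)+3/4·4.23+5/4·(-1.32)=1.4325; next y=7/10·3.045+1/4·1.4325=2.489625
n=4: y=2.489625, sp=3, e=sp−y=0.510375; I=4.740375, D=e−e_prev=0.555375; u=2·0.510375+3/4·4.740375+5/4·0.555375=5.27025; next y=7/10·2.489625+1/4·5.27025=3.0603
n=5: y=3.0603, sp=3, e=sp−y=-0.0603; I=4.680075, D=e−e_prev=-0.570675; u=2·(-0.0603)+3/4·4.680075+5/4·(-0.570675)≈2.676113; next y=7/10·3.0603+1/4·2.676113≈2.811238
n=6: y≈2.811238, sp=3, e=sp−y≈0.188762; I≈4.868837, D=e−e_prev≈0.249062; u=2·0.188762+3/4·4.868837+5/4·0.249062≈4.340479; next y=7/10·2.811238+1/4·4.340479≈3.052986
n=7: y≈3.052986, sp=3, e=sp−y≈-0.052986; I≈4.815851, D=e−e_prev≈-0.241748; u=2·(-0.052986)+3/4·4.815851+5/4·(-0.241748)≈3.203730; next y=7/10·3.052986+1/4·3.203730≈2.938023
n=8: y≈2.938023, sp=3, e=sp−y≈0.061977; I≈4.877828, D=e−e_prev≈0.114963; u=2·0.061977+3/4·4.877828+5/4·0.114963≈3.926029; next y=7/10·2.938023+1/4·3.926029≈3.038123
n=9: y≈3.038123, sp=3, e=sp−y≈-0.038123; I≈4.839704, D=e−e_prev≈-0.100100; u=2·(-0.038123)+3/4·4.839704+5/4·(-0.100100)≈3.428406; next y=7/10·3.038123+1/4·3.428406≈2.983788

0 3 12.000 0.000
1 3 -1.500 3.000
2 3 7.350 1.725
3 3 1.433 3.045
4 3 5.270 2.490
5 3 2.676 3.060
6 3 4.340 2.811
7 3 3.204 3.053
8 3 3.926 2.938
9 3 3.428 3.038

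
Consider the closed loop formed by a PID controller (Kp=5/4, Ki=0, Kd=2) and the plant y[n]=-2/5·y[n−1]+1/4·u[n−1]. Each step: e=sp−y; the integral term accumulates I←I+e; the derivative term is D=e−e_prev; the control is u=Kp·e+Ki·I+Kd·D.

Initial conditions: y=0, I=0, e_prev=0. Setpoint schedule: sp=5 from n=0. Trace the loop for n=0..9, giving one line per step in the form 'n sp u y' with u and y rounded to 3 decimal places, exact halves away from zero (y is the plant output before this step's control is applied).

0 5 16.250 0.000
1 5 -6.953 4.063
2 5 25.306 -3.363
3 5 -25.410 7.672
4 5 52.212 -9.421
5 5 -67.262 16.821
6 5 116.411 -23.544
7 5 -166.030 38.520
8 5 268.266 -56.916
9 5 -399.538 89.833

(exact arithmetic carried between steps; '≈' marks a value shown rounded to 6 d.p. or computed from one; I and e_prev carry over from the previous line; the table rounds u and y to 3 d.p., halves away from zero)
n=0: y=0, sp=5, e=sp−y=5; I=5, D=e−e_prev=5; u=5/4·5+0·5+2·5=16.25; next y=-2/5·0+1/4·16.25=4.0625
n=1: y=4.0625, sp=5, e=sp−y=0.9375; I=5.9375, D=e−e_prev=-4.0625; u=5/4·0.9375+0·5.9375+2·(-4.0625)=-6.953125; next y=-2/5·4.0625+1/4·(-6.953125)≈-3.363281
n=2: y≈-3.363281, sp=5, e=sp−y≈8.363281; I≈14.300781, D=e−e_prev≈7.425781; u=5/4·8.363281+0·14.300781+2·7.425781≈25.305664; next y=-2/5·(-3.363281)+1/4·25.305664≈7.671729
n=3: y≈7.671729, sp=5, e=sp−y≈-2.671729; I≈11.629053, D=e−e_prev≈-11.035010; u=5/4·(-2.671729)+0·11.629053+2·(-11.035010)≈-25.409680; next y=-2/5·7.671729+1/4·(-25.409680)≈-9.421111
n=4: y≈-9.421111, sp=5, e=sp−y≈14.421111; I≈26.050164, D=e−e_prev≈17.092840; u=5/4·14.421111+0·26.050164+2·17.092840≈52.212069; next y=-2/5·(-9.421111)+1/4·52.212069≈16.821462
n=5: y≈16.821462, sp=5, e=sp−y≈-11.821462; I≈14.228702, D=e−e_prev≈-26.242573; u=5/4·(-11.821462)+0·14.228702+2·(-26.242573)≈-67.261974; next y=-2/5·16.821462+1/4·(-67.261974)≈-23.544078
n=6: y≈-23.544078, sp=5, e=sp−y≈28.544078; I≈42.772781, D=e−e_prev≈40.365540; u=5/4·28.544078+0·42.772781+2·40.365540≈116.411178; next y=-2/5·(-23.544078)+1/4·116.411178≈38.520426
n=7: y≈38.520426, sp=5, e=sp−y≈-33.520426; I≈9.252355, D=e−e_prev≈-62.064504; u=5/4·(-33.520426)+0·9.252355+2·(-62.064504)≈-166.029541; next y=-2/5·38.520426+1/4·(-166.029541)≈-56.915555
n=8: y≈-56.915555, sp=5, e=sp−y≈61.915555; I≈71.167910, D=e−e_prev≈95.435981; u=5/4·61.915555+0·71.167910+2·95.435981≈268.266407; next y=-2/5·(-56.915555)+1/4·268.266407≈89.832824
n=9: y≈89.832824, sp=5, e=sp−y≈-84.832824; I≈-13.664914, D=e−e_prev≈-146.748379; u=5/4·(-84.832824)+0·(-13.664914)+2·(-146.748379)≈-399.537789; next y=-2/5·89.832824+1/4·(-399.537789)≈-135.817577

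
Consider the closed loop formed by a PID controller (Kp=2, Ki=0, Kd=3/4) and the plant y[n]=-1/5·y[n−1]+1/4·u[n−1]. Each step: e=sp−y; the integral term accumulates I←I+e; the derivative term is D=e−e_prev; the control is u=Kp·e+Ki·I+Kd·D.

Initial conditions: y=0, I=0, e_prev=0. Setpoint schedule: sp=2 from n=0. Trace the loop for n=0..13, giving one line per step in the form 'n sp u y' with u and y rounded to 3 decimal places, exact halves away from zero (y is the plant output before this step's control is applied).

0 2 5.500 0.000
1 2 0.219 1.375
2 2 5.637 -0.220
3 2 -0.162 1.453
4 2 6.001 -0.331
5 2 -0.556 1.566
6 2 6.419 -0.452
7 2 -1.001 1.695
8 2 6.892 -0.589
9 2 -1.504 1.841
10 2 7.427 -0.744
11 2 -2.073 2.006
12 2 8.033 -0.919
13 2 -2.718 2.192

(exact arithmetic carried between steps; '≈' marks a value shown rounded to 6 d.p. or computed from one; I and e_prev carry over from the previous line; the table rounds u and y to 3 d.p., halves away from zero)
n=0: y=0, sp=2, e=sp−y=2; I=2, D=e−e_prev=2; u=2·2+0·2+3/4·2=5.5; next y=-1/5·0+1/4·5.5=1.375
n=1: y=1.375, sp=2, e=sp−y=0.625; I=2.625, D=e−e_prev=-1.375; u=2·0.625+0·2.625+3/4·(-1.375)=0.21875; next y=-1/5·1.375+1/4·0.21875≈-0.220313
n=2: y≈-0.220313, sp=2, e=sp−y≈2.220313; I≈4.845313, D=e−e_prev≈1.595313; u=2·2.220313+0·4.845313+3/4·1.595313≈5.637109; next y=-1/5·(-0.220313)+1/4·5.637109≈1.453340
n=3: y≈1.453340, sp=2, e=sp−y≈0.546660; I≈5.391973, D=e−e_prev≈-1.673652; u=2·0.546660+0·5.391973+3/4·(-1.673652)≈-0.161919; next y=-1/5·1.453340+1/4·(-0.161919)≈-0.331148
n=4: y≈-0.331148, sp=2, e=sp−y≈2.331148; I≈7.723120, D=e−e_prev≈1.784488; u=2·2.331148+0·7.723120+3/4·1.784488≈6.000661; next y=-1/5·(-0.331148)+1/4·6.000661≈1.566395
n=5: y≈1.566395, sp=2, e=sp−y≈0.433605; I≈8.156726, D=e−e_prev≈-1.897543; u=2·0.433605+0·8.156726+3/4·(-1.897543)≈-0.555947; next y=-1/5·1.566395+1/4·(-0.555947)≈-0.452266
n=6: y≈-0.452266, sp=2, e=sp−y≈2.452266; I≈10.608991, D=e−e_prev≈2.018660; u=2·2.452266+0·10.608991+3/4·2.018660≈6.418526; next y=-1/5·(-0.452266)+1/4·6.418526≈1.695085
n=7: y≈1.695085, sp=2, e=sp−y≈0.304915; I≈10.913906, D=e−e_prev≈-2.147350; u=2·0.304915+0·10.913906+3/4·(-2.147350)≈-1.000682; next y=-1/5·1.695085+1/4·(-1.000682)≈-0.589188
n=8: y≈-0.589188, sp=2, e=sp−y≈2.589188; I≈13.503094, D=e−e_prev≈2.284272; u=2·2.589188+0·13.503094+3/4·2.284272≈6.891579; next y=-1/5·(-0.589188)+1/4·6.891579≈1.840732
n=9: y≈1.840732, sp=2, e=sp−y≈0.159268; I≈13.662362, D=e−e_prev≈-2.429920; u=2·0.159268+0·13.662362+3/4·(-2.429920)≈-1.503904; next y=-1/5·1.840732+1/4·(-1.503904)≈-0.744123
n=10: y≈-0.744123, sp=2, e=sp−y≈2.744123; I≈16.406484, D=e−e_prev≈2.584855; u=2·2.744123+0·16.406484+3/4·2.584855≈7.426886; next y=-1/5·(-0.744123)+1/4·7.426886≈2.005546
n=11: y≈2.005546, sp=2, e=sp−y≈-0.005546; I≈16.400938, D=e−e_prev≈-2.749669; u=2·(-0.005546)+0·16.400938+3/4·(-2.749669)≈-2.073344; next y=-1/5·2.005546+1/4·(-2.073344)≈-0.919445
n=12: y≈-0.919445, sp=2, e=sp−y≈2.919445; I≈19.320383, D=e−e_prev≈2.924991; u=2·2.919445+0·19.320383+3/4·2.924991≈8.032634; next y=-1/5·(-0.919445)+1/4·8.032634≈2.192047
n=13: y≈2.192047, sp=2, e=sp−y≈-0.192047; I≈19.128336, D=e−e_prev≈-3.111493; u=2·(-0.192047)+0·19.128336+3/4·(-3.111493)≈-2.717714; next y=-1/5·2.192047+1/4·(-2.717714)≈-1.117838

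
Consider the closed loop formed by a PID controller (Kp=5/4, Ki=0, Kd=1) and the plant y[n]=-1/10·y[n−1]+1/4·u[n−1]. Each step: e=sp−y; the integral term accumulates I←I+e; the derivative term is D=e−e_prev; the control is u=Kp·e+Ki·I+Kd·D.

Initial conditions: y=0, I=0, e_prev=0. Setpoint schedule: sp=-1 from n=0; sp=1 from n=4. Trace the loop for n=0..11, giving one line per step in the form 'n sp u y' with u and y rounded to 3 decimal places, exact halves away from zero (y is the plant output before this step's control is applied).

(exact arithmetic carried between steps; '≈' marks a value shown rounded to 6 d.p. or computed from one; I and e_prev carry over from the previous line; the table rounds u and y to 3 d.p., halves away from zero)
n=0: y=0, sp=-1, e=sp−y=-1; I=-1, D=e−e_prev=-1; u=5/4·(-1)+0·(-1)+1·(-1)=-2.25; next y=-1/10·0+1/4·(-2.25)=-0.5625
n=1: y=-0.5625, sp=-1, e=sp−y=-0.4375; I=-1.4375, D=e−e_prev=0.5625; u=5/4·(-0.4375)+0·(-1.4375)+1·0.5625=0.015625; next y=-1/10·(-0.5625)+1/4·0.015625≈0.060156
n=2: y≈0.060156, sp=-1, e=sp−y≈-1.060156; I≈-2.497656, D=e−e_prev≈-0.622656; u=5/4·(-1.060156)+0·(-2.497656)+1·(-0.622656)≈-1.947852; next y=-1/10·0.060156+1/4·(-1.947852)≈-0.492979
n=3: y≈-0.492979, sp=-1, e=sp−y≈-0.507021; I≈-3.004678, D=e−e_prev≈0.553135; u=5/4·(-0.507021)+0·(-3.004678)+1·0.553135≈-0.080642; next y=-1/10·(-0.492979)+1/4·(-0.080642)≈0.029137
n=4: y≈0.029137, sp=1, e=sp−y≈0.970863; I≈-2.033815, D=e−e_prev≈1.477884; u=5/4·0.970863+0·(-2.033815)+1·1.477884≈2.691462; next y=-1/10·0.029137+1/4·2.691462≈0.669952
n=5: y≈0.669952, sp=1, e=sp−y≈0.330048; I≈-1.703767, D=e−e_prev≈-0.640815; u=5/4·0.330048+0·(-1.703767)+1·(-0.640815)≈-0.228254; next y=-1/10·0.669952+1/4·(-0.228254)≈-0.124059
n=6: y≈-0.124059, sp=1, e=sp−y≈1.124059; I≈-0.579708, D=e−e_prev≈0.794011; u=5/4·1.124059+0·(-0.579708)+1·0.794011≈2.199084; next y=-1/10·(-0.124059)+1/4·2.199084≈0.562177
n=7: y≈0.562177, sp=1, e=sp−y≈0.437823; I≈-0.141885, D=e−e_prev≈-0.686236; u=5/4·0.437823+0·(-0.141885)+1·(-0.686236)≈-0.138957; next y=-1/10·0.562177+1/4·(-0.138957)≈-0.090957
n=8: y≈-0.090957, sp=1, e=sp−y≈1.090957; I≈0.949072, D=e−e_prev≈0.653134; u=5/4·1.090957+0·0.949072+1·0.653134≈2.016830; next y=-1/10·(-0.090957)+1/4·2.016830≈0.513303
n=9: y≈0.513303, sp=1, e=sp−y≈0.486697; I≈1.435769, D=e−e_prev≈-0.604260; u=5/4·0.486697+0·1.435769+1·(-0.604260)≈0.004111; next y=-1/10·0.513303+1/4·0.004111≈-0.050303
n=10: y≈-0.050303, sp=1, e=sp−y≈1.050303; I≈2.486071, D=e−e_prev≈0.563606; u=5/4·1.050303+0·2.486071+1·0.563606≈1.876484; next y=-1/10·(-0.050303)+1/4·1.876484≈0.474151
n=11: y≈0.474151, sp=1, e=sp−y≈0.525849; I≈3.011920, D=e−e_prev≈-0.524454; u=5/4·0.525849+0·3.011920+1·(-0.524454)≈0.132857; next y=-1/10·0.474151+1/4·0.132857≈-0.014201

0 -1 -2.250 0.000
1 -1 0.016 -0.563
2 -1 -1.948 0.060
3 -1 -0.081 -0.493
4 1 2.691 0.029
5 1 -0.228 0.670
6 1 2.199 -0.124
7 1 -0.139 0.562
8 1 2.017 -0.091
9 1 0.004 0.513
10 1 1.876 -0.050
11 1 0.133 0.474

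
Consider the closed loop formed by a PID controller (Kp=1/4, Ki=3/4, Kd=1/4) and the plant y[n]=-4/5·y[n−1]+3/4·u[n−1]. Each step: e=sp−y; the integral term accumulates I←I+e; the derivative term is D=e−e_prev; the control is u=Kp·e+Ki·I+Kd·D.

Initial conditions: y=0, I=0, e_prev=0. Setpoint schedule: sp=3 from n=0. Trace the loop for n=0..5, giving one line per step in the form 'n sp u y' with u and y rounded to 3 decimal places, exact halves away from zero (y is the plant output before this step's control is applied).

0 3 3.750 0.000
1 3 1.734 2.813
2 3 7.280 -0.949
3 3 0.341 6.220
4 3 13.393 -4.720
5 3 -6.728 13.821

(exact arithmetic carried between steps; '≈' marks a value shown rounded to 6 d.p. or computed from one; I and e_prev carry over from the previous line; the table rounds u and y to 3 d.p., halves away from zero)
n=0: y=0, sp=3, e=sp−y=3; I=3, D=e−e_prev=3; u=1/4·3+3/4·3+1/4·3=3.75; next y=-4/5·0+3/4·3.75=2.8125
n=1: y=2.8125, sp=3, e=sp−y=0.1875; I=3.1875, D=e−e_prev=-2.8125; u=1/4·0.1875+3/4·3.1875+1/4·(-2.8125)=1.734375; next y=-4/5·2.8125+3/4·1.734375≈-0.949219
n=2: y≈-0.949219, sp=3, e=sp−y≈3.949219; I≈7.136719, D=e−e_prev≈3.761719; u=1/4·3.949219+3/4·7.136719+1/4·3.761719≈7.280273; next y=-4/5·(-0.949219)+3/4·7.280273≈6.219580
n=3: y≈6.219580, sp=3, e=sp−y≈-3.219580; I≈3.917139, D=e−e_prev≈-7.168799; u=1/4·(-3.219580)+3/4·3.917139+1/4·(-7.168799)≈0.340759; next y=-4/5·6.219580+3/4·0.340759≈-4.720095
n=4: y≈-4.720095, sp=3, e=sp−y≈7.720095; I≈11.637233, D=e−e_prev≈10.939675; u=1/4·7.720095+3/4·11.637233+1/4·10.939675≈13.392867; next y=-4/5·(-4.720095)+3/4·13.392867≈13.820726
n=5: y≈13.820726, sp=3, e=sp−y≈-10.820726; I≈0.816507, D=e−e_prev≈-18.540821; u=1/4·(-10.820726)+3/4·0.816507+1/4·(-18.540821)≈-6.728006; next y=-4/5·13.820726+3/4·(-6.728006)≈-16.102586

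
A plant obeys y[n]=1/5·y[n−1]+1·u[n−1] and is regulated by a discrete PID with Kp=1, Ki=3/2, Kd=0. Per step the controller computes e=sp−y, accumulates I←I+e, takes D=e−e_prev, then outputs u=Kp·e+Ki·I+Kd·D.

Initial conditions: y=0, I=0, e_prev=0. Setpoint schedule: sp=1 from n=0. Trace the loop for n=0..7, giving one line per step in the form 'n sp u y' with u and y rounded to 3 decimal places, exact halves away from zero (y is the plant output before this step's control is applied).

(exact arithmetic carried between steps; '≈' marks a value shown rounded to 6 d.p. or computed from one; I and e_prev carry over from the previous line; the table rounds u and y to 3 d.p., halves away from zero)
n=0: y=0, sp=1, e=sp−y=1; I=1, D=e−e_prev=1; u=1·1+3/2·1+0·1=2.5; next y=1/5·0+1·2.5=2.5
n=1: y=2.5, sp=1, e=sp−y=-1.5; I=-0.5, D=e−e_prev=-2.5; u=1·(-1.5)+3/2·(-0.5)+0·(-2.5)=-2.25; next y=1/5·2.5+1·(-2.25)=-1.75
n=2: y=-1.75, sp=1, e=sp−y=2.75; I=2.25, D=e−e_prev=4.25; u=1·2.75+3/2·2.25+0·4.25=6.125; next y=1/5·(-1.75)+1·6.125=5.775
n=3: y=5.775, sp=1, e=sp−y=-4.775; I=-2.525, D=e−e_prev=-7.525; u=1·(-4.775)+3/2·(-2.525)+0·(-7.525)=-8.5625; next y=1/5·5.775+1·(-8.5625)=-7.4075
n=4: y=-7.4075, sp=1, e=sp−y=8.4075; I=5.8825, D=e−e_prev=13.1825; u=1·8.4075+3/2·5.8825+0·13.1825=17.23125; next y=1/5·(-7.4075)+1·17.23125=15.74975
n=5: y=15.74975, sp=1, e=sp−y=-14.74975; I=-8.86725, D=e−e_prev=-23.15725; u=1·(-14.74975)+3/2·(-8.86725)+0·(-23.15725)=-28.050625; next y=1/5·15.74975+1·(-28.050625)=-24.900675
n=6: y=-24.900675, sp=1, e=sp−y=25.900675; I=17.033425, D=e−e_prev=40.650425; u=1·25.900675+3/2·17.033425+0·40.650425≈51.450813; next y=1/5·(-24.900675)+1·51.450813≈46.470678
n=7: y≈46.470678, sp=1, e=sp−y≈-45.470678; I≈-28.437253, D=e−e_prev≈-71.371353; u=1·(-45.470678)+3/2·(-28.437253)+0·(-71.371353)≈-88.126556; next y=1/5·46.470678+1·(-88.126556)≈-78.832421

0 1 2.500 0.000
1 1 -2.250 2.500
2 1 6.125 -1.750
3 1 -8.563 5.775
4 1 17.231 -7.408
5 1 -28.051 15.750
6 1 51.451 -24.901
7 1 -88.127 46.471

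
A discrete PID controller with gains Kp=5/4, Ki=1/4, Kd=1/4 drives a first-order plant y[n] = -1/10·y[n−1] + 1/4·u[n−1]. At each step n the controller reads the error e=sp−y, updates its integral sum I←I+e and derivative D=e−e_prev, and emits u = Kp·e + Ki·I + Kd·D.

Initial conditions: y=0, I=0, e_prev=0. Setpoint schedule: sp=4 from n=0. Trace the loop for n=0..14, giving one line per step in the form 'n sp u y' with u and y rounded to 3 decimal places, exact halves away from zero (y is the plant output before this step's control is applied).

(exact arithmetic carried between steps; '≈' marks a value shown rounded to 6 d.p. or computed from one; I and e_prev carry over from the previous line; the table rounds u and y to 3 d.p., halves away from zero)
n=0: y=0, sp=4, e=sp−y=4; I=4, D=e−e_prev=4; u=5/4·4+1/4·4+1/4·4=7; next y=-1/10·0+1/4·7=1.75
n=1: y=1.75, sp=4, e=sp−y=2.25; I=6.25, D=e−e_prev=-1.75; u=5/4·2.25+1/4·6.25+1/4·(-1.75)=3.9375; next y=-1/10·1.75+1/4·3.9375=0.809375
n=2: y=0.809375, sp=4, e=sp−y=3.190625; I=9.440625, D=e−e_prev=0.940625; u=5/4·3.190625+1/4·9.440625+1/4·0.940625≈6.583594; next y=-1/10·0.809375+1/4·6.583594≈1.564961
n=3: y≈1.564961, sp=4, e=sp−y≈2.435039; I≈11.875664, D=e−e_prev≈-0.755586; u=5/4·2.435039+1/4·11.875664+1/4·(-0.755586)≈5.823818; next y=-1/10·1.564961+1/4·5.823818≈1.299458
n=4: y≈1.299458, sp=4, e=sp−y≈2.700542; I≈14.576206, D=e−e_prev≈0.265502; u=5/4·2.700542+1/4·14.576206+1/4·0.265502≈7.086104; next y=-1/10·1.299458+1/4·7.086104≈1.641580
n=5: y≈1.641580, sp=4, e=sp−y≈2.358420; I≈16.934625, D=e−e_prev≈-0.342122; u=5/4·2.358420+1/4·16.934625+1/4·(-0.342122)≈7.096151; next y=-1/10·1.641580+1/4·7.096151≈1.609880
n=6: y≈1.609880, sp=4, e=sp−y≈2.390120; I≈19.324746, D=e−e_prev≈0.031700; u=5/4·2.390120+1/4·19.324746+1/4·0.031700≈7.826762; next y=-1/10·1.609880+1/4·7.826762≈1.795703
n=7: y≈1.795703, sp=4, e=sp−y≈2.204297; I≈21.529043, D=e−e_prev≈-0.185823; u=5/4·2.204297+1/4·21.529043+1/4·(-0.185823)≈8.091177; next y=-1/10·1.795703+1/4·8.091177≈1.843224
n=8: y≈1.843224, sp=4, e=sp−y≈2.156776; I≈23.685819, D=e−e_prev≈-0.047521; u=5/4·2.156776+1/4·23.685819+1/4·(-0.047521)≈8.605544; next y=-1/10·1.843224+1/4·8.605544≈1.967064
n=9: y≈1.967064, sp=4, e=sp−y≈2.032936; I≈25.718756, D=e−e_prev≈-0.123840; u=5/4·2.032936+1/4·25.718756+1/4·(-0.123840)≈8.939899; next y=-1/10·1.967064+1/4·8.939899≈2.038268
n=10: y≈2.038268, sp=4, e=sp−y≈1.961732; I≈27.680487, D=e−e_prev≈-0.071205; u=5/4·1.961732+1/4·27.680487+1/4·(-0.071205)≈9.354485; next y=-1/10·2.038268+1/4·9.354485≈2.134794
n=11: y≈2.134794, sp=4, e=sp−y≈1.865206; I≈29.545693, D=e−e_prev≈-0.096526; u=5/4·1.865206+1/4·29.545693+1/4·(-0.096526)≈9.693799; next y=-1/10·2.134794+1/4·9.693799≈2.209970
n=12: y≈2.209970, sp=4, e=sp−y≈1.790030; I≈31.335722, D=e−e_prev≈-0.075176; u=5/4·1.790030+1/4·31.335722+1/4·(-0.075176)≈10.052674; next y=-1/10·2.209970+1/4·10.052674≈2.292171
n=13: y≈2.292171, sp=4, e=sp−y≈1.707829; I≈33.043551, D=e−e_prev≈-0.082201; u=5/4·1.707829+1/4·33.043551+1/4·(-0.082201)≈10.375123; next y=-1/10·2.292171+1/4·10.375123≈2.364564
n=14: y≈2.364564, sp=4, e=sp−y≈1.635436; I≈34.678987, D=e−e_prev≈-0.072392; u=5/4·1.635436+1/4·34.678987+1/4·(-0.072392)≈10.695944; next y=-1/10·2.364564+1/4·10.695944≈2.437530

0 4 7.000 0.000
1 4 3.938 1.750
2 4 6.584 0.809
3 4 5.824 1.565
4 4 7.086 1.299
5 4 7.096 1.642
6 4 7.827 1.610
7 4 8.091 1.796
8 4 8.606 1.843
9 4 8.940 1.967
10 4 9.354 2.038
11 4 9.694 2.135
12 4 10.053 2.210
13 4 10.375 2.292
14 4 10.696 2.365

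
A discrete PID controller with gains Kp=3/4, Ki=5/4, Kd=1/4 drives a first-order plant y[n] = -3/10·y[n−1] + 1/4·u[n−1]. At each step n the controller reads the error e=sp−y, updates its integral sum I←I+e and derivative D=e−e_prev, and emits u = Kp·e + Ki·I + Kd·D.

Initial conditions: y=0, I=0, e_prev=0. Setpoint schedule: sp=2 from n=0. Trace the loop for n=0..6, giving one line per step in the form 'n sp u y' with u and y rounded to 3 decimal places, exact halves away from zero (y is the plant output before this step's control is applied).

(exact arithmetic carried between steps; '≈' marks a value shown rounded to 6 d.p. or computed from one; I and e_prev carry over from the previous line; the table rounds u and y to 3 d.p., halves away from zero)
n=0: y=0, sp=2, e=sp−y=2; I=2, D=e−e_prev=2; u=3/4·2+5/4·2+1/4·2=4.5; next y=-3/10·0+1/4·4.5=1.125
n=1: y=1.125, sp=2, e=sp−y=0.875; I=2.875, D=e−e_prev=-1.125; u=3/4·0.875+5/4·2.875+1/4·(-1.125)=3.96875; next y=-3/10·1.125+1/4·3.96875≈0.654688
n=2: y≈0.654688, sp=2, e=sp−y≈1.345313; I≈4.220313, D=e−e_prev≈0.470313; u=3/4·1.345313+5/4·4.220313+1/4·0.470313≈6.401953; next y=-3/10·0.654688+1/4·6.401953≈1.404082
n=3: y≈1.404082, sp=2, e=sp−y≈0.595918; I≈4.816230, D=e−e_prev≈-0.749395; u=3/4·0.595918+5/4·4.816230+1/4·(-0.749395)≈6.279878; next y=-3/10·1.404082+1/4·6.279878≈1.148745
n=4: y≈1.148745, sp=2, e=sp−y≈0.851255; I≈5.667486, D=e−e_prev≈0.255337; u=3/4·0.851255+5/4·5.667486+1/4·0.255337≈7.786633; next y=-3/10·1.148745+1/4·7.786633≈1.602035
n=5: y≈1.602035, sp=2, e=sp−y≈0.397965; I≈6.065451, D=e−e_prev≈-0.453290; u=3/4·0.397965+5/4·6.065451+1/4·(-0.453290)≈7.766965; next y=-3/10·1.602035+1/4·7.766965≈1.461131
n=6: y≈1.461131, sp=2, e=sp−y≈0.538869; I≈6.604320, D=e−e_prev≈0.140904; u=3/4·0.538869+5/4·6.604320+1/4·0.140904≈8.694778; next y=-3/10·1.461131+1/4·8.694778≈1.735355

0 2 4.500 0.000
1 2 3.969 1.125
2 2 6.402 0.655
3 2 6.280 1.404
4 2 7.787 1.149
5 2 7.767 1.602
6 2 8.695 1.461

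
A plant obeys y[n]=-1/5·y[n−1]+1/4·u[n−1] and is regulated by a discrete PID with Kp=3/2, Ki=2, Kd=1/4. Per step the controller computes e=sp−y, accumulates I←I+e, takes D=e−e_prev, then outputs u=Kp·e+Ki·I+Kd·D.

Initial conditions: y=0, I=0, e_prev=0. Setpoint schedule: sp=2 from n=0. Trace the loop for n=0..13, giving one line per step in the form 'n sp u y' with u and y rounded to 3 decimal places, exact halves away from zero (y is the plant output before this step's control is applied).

(exact arithmetic carried between steps; '≈' marks a value shown rounded to 6 d.p. or computed from one; I and e_prev carry over from the previous line; the table rounds u and y to 3 d.p., halves away from zero)
n=0: y=0, sp=2, e=sp−y=2; I=2, D=e−e_prev=2; u=3/2·2+2·2+1/4·2=7.5; next y=-1/5·0+1/4·7.5=1.875
n=1: y=1.875, sp=2, e=sp−y=0.125; I=2.125, D=e−e_prev=-1.875; u=3/2·0.125+2·2.125+1/4·(-1.875)=3.96875; next y=-1/5·1.875+1/4·3.96875≈0.617188
n=2: y≈0.617188, sp=2, e=sp−y≈1.382813; I≈3.507813, D=e−e_prev≈1.257813; u=3/2·1.382813+2·3.507813+1/4·1.257813≈9.404297; next y=-1/5·0.617188+1/4·9.404297≈2.227637
n=3: y≈2.227637, sp=2, e=sp−y≈-0.227637; I≈3.280176, D=e−e_prev≈-1.610449; u=3/2·(-0.227637)+2·3.280176+1/4·(-1.610449)≈5.816284; next y=-1/5·2.227637+1/4·5.816284≈1.008544
n=4: y≈1.008544, sp=2, e=sp−y≈0.991456; I≈4.271632, D=e−e_prev≈1.219093; u=3/2·0.991456+2·4.271632+1/4·1.219093≈10.335222; next y=-1/5·1.008544+1/4·10.335222≈2.382097
n=5: y≈2.382097, sp=2, e=sp−y≈-0.382097; I≈3.889535, D=e−e_prev≈-1.373553; u=3/2·(-0.382097)+2·3.889535+1/4·(-1.373553)≈6.862537; next y=-1/5·2.382097+1/4·6.862537≈1.239215
n=6: y≈1.239215, sp=2, e=sp−y≈0.760785; I≈4.650320, D=e−e_prev≈1.142882; u=3/2·0.760785+2·4.650320+1/4·1.142882≈10.727539; next y=-1/5·1.239215+1/4·10.727539≈2.434042
n=7: y≈2.434042, sp=2, e=sp−y≈-0.434042; I≈4.216279, D=e−e_prev≈-1.194827; u=3/2·(-0.434042)+2·4.216279+1/4·(-1.194827)≈7.482788; next y=-1/5·2.434042+1/4·7.482788≈1.383889
n=8: y≈1.383889, sp=2, e=sp−y≈0.616111; I≈4.832390, D=e−e_prev≈1.050153; u=3/2·0.616111+2·4.832390+1/4·1.050153≈10.851485; next y=-1/5·1.383889+1/4·10.851485≈2.436094
n=9: y≈2.436094, sp=2, e=sp−y≈-0.436094; I≈4.396296, D=e−e_prev≈-1.052205; u=3/2·(-0.436094)+2·4.396296+1/4·(-1.052205)≈7.875401; next y=-1/5·2.436094+1/4·7.875401≈1.481632
n=10: y≈1.481632, sp=2, e=sp−y≈0.518368; I≈4.914665, D=e−e_prev≈0.954462; u=3/2·0.518368+2·4.914665+1/4·0.954462≈10.845498; next y=-1/5·1.481632+1/4·10.845498≈2.415048
n=11: y≈2.415048, sp=2, e=sp−y≈-0.415048; I≈4.499617, D=e−e_prev≈-0.933416; u=3/2·(-0.415048)+2·4.499617+1/4·(-0.933416)≈8.143307; next y=-1/5·2.415048+1/4·8.143307≈1.552817
n=12: y≈1.552817, sp=2, e=sp−y≈0.447183; I≈4.946800, D=e−e_prev≈0.862231; u=3/2·0.447183+2·4.946800+1/4·0.862231≈10.779931; next y=-1/5·1.552817+1/4·10.779931≈2.384419
n=13: y≈2.384419, sp=2, e=sp−y≈-0.384419; I≈4.562380, D=e−e_prev≈-0.831602; u=3/2·(-0.384419)+2·4.562380+1/4·(-0.831602)≈8.340231; next y=-1/5·2.384419+1/4·8.340231≈1.608174

0 2 7.500 0.000
1 2 3.969 1.875
2 2 9.404 0.617
3 2 5.816 2.228
4 2 10.335 1.009
5 2 6.863 2.382
6 2 10.728 1.239
7 2 7.483 2.434
8 2 10.851 1.384
9 2 7.875 2.436
10 2 10.845 1.482
11 2 8.143 2.415
12 2 10.780 1.553
13 2 8.340 2.384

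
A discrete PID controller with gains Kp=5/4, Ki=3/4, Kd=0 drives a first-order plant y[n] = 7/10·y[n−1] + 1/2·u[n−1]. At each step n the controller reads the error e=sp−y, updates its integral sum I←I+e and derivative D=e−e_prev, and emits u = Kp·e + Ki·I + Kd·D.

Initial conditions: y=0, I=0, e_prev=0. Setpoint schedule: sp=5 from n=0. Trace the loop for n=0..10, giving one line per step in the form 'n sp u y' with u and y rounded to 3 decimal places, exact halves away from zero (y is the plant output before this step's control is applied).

(exact arithmetic carried between steps; '≈' marks a value shown rounded to 6 d.p. or computed from one; I and e_prev carry over from the previous line; the table rounds u and y to 3 d.p., halves away from zero)
n=0: y=0, sp=5, e=sp−y=5; I=5, D=e−e_prev=5; u=5/4·5+3/4·5+0·5=10; next y=7/10·0+1/2·10=5
n=1: y=5, sp=5, e=sp−y=0; I=5, D=e−e_prev=-5; u=5/4·0+3/4·5+0·(-5)=3.75; next y=7/10·5+1/2·3.75=5.375
n=2: y=5.375, sp=5, e=sp−y=-0.375; I=4.625, D=e−e_prev=-0.375; u=5/4·(-0.375)+3/4·4.625+0·(-0.375)=3; next y=7/10·5.375+1/2·3=5.2625
n=3: y=5.2625, sp=5, e=sp−y=-0.2625; I=4.3625, D=e−e_prev=0.1125; u=5/4·(-0.2625)+3/4·4.3625+0·0.1125=2.94375; next y=7/10·5.2625+1/2·2.94375=5.155625
n=4: y=5.155625, sp=5, e=sp−y=-0.155625; I=4.206875, D=e−e_prev=0.106875; u=5/4·(-0.155625)+3/4·4.206875+0·0.106875=2.960625; next y=7/10·5.155625+1/2·2.960625=5.08925
n=5: y=5.08925, sp=5, e=sp−y=-0.08925; I=4.117625, D=e−e_prev=0.066375; u=5/4·(-0.08925)+3/4·4.117625+0·0.066375≈2.976656; next y=7/10·5.08925+1/2·2.976656≈5.050803
n=6: y≈5.050803, sp=5, e=sp−y≈-0.050803; I≈4.066822, D=e−e_prev≈0.038447; u=5/4·(-0.050803)+3/4·4.066822+0·0.038447≈2.986613; next y=7/10·5.050803+1/2·2.986613≈5.028868
n=7: y≈5.028868, sp=5, e=sp−y≈-0.028868; I≈4.037953, D=e−e_prev≈0.021935; u=5/4·(-0.028868)+3/4·4.037953+0·0.021935≈2.992380; next y=7/10·5.028868+1/2·2.992380≈5.016398
n=8: y≈5.016398, sp=5, e=sp−y≈-0.016398; I≈4.021556, D=e−e_prev≈0.012471; u=5/4·(-0.016398)+3/4·4.021556+0·0.012471≈2.995670; next y=7/10·5.016398+1/2·2.995670≈5.009313
n=9: y≈5.009313, sp=5, e=sp−y≈-0.009313; I≈4.012243, D=e−e_prev≈0.007084; u=5/4·(-0.009313)+3/4·4.012243+0·0.007084≈2.997540; next y=7/10·5.009313+1/2·2.997540≈5.005289
n=10: y≈5.005289, sp=5, e=sp−y≈-0.005289; I≈4.006953, D=e−e_prev≈0.004024; u=5/4·(-0.005289)+3/4·4.006953+0·0.004024≈2.998603; next y=7/10·5.005289+1/2·2.998603≈5.003004

0 5 10.000 0.000
1 5 3.750 5.000
2 5 3.000 5.375
3 5 2.944 5.263
4 5 2.961 5.156
5 5 2.977 5.089
6 5 2.987 5.051
7 5 2.992 5.029
8 5 2.996 5.016
9 5 2.998 5.009
10 5 2.999 5.005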